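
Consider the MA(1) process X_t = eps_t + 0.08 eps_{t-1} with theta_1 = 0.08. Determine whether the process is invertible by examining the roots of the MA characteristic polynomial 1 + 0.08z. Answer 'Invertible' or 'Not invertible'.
\text{Invertible}

The MA(q) characteristic polynomial is P(z) = 1 + 0.08z.
Invertibility requires all roots to lie outside the unit circle, i.e. |z| > 1 for every root.
This is linear in z: 1 + (0.08) z = 0  =>  z = -1/(0.08) = -12.5,  |z| = 12.5.
Moduli of all roots: 12.5000.
All moduli strictly greater than 1? Yes.
Verdict: Invertible.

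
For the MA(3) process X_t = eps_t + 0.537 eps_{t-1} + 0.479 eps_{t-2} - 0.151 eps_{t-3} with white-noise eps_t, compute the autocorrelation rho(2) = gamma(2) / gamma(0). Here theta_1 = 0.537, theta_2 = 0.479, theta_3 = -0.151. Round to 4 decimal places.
\rho(2) = 0.2583

For an MA(q) process with theta_0 = 1, the autocovariance is
  gamma(k) = sigma^2 * sum_{i=0..q-k} theta_i * theta_{i+k},
and rho(k) = gamma(k) / gamma(0). Sigma^2 cancels.
  numerator   = (1)*(0.479) + (0.537)*(-0.151) = 0.397913.
  denominator = (1)^2 + (0.537)^2 + (0.479)^2 + (-0.151)^2 = 1.540611.
  rho(2) = 0.397913 / 1.540611 = 0.2583.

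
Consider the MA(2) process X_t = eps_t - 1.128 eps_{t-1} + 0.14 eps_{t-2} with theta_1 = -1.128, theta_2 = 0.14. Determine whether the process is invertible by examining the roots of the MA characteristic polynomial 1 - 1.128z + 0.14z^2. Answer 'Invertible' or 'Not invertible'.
\text{Invertible}

The MA(q) characteristic polynomial is P(z) = 1 - 1.128z + 0.14z^2.
Invertibility requires all roots to lie outside the unit circle, i.e. |z| > 1 for every root.
Set 1 + (-1.128) z + (0.14) z^2 = 0, i.e. a z^2 + b z + c = 0 with a = 0.14, b = -1.128, c = 1.
Discriminant D = b^2 - 4ac = (-1.128)^2 - 4*(0.14)*1 = 1.272384 - (0.56) = 0.712384.
D >= 0, so the roots are real: z = (-b +/- sqrt(D)) / (2a) = (1.128 +/- 0.844028) / (0.28).
  z_1 = (1.128 + 0.844028) / (0.28) = 7.043,   |z_1| = 7.043.
  z_2 = (1.128 - 0.844028) / (0.28) = 1.0142,   |z_2| = 1.0142.
Moduli of all roots: 7.0430, 1.0142.
All moduli strictly greater than 1? Yes.
Verdict: Invertible.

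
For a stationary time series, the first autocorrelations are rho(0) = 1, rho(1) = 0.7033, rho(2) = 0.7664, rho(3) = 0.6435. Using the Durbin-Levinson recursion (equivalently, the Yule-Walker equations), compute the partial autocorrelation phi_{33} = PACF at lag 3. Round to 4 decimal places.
\phi_{33} = 0.0449

The PACF at lag k is phi_{kk}, the last component of the solution
to the Yule-Walker system G_k phi = r_k where
  (G_k)_{ij} = rho(|i - j|), (r_k)_i = rho(i), i,j = 1..k.
Equivalently, Durbin-Levinson gives phi_{kk} iteratively:
  phi_{11} = rho(1)
  phi_{kk} = [rho(k) - sum_{j=1..k-1} phi_{k-1,j} rho(k-j)]
            / [1 - sum_{j=1..k-1} phi_{k-1,j} rho(j)],
  phi_{k,j} = phi_{k-1,j} - phi_{kk} phi_{k-1,k-j},  j = 1..k-1.
Step k = 1:
  phi_11 = rho(1) = 0.7033.
Step k = 2:
  phi_22 = [rho(2) - phi_11 rho(1)] / [1 - phi_11 rho(1)] = [0.7664 - (0.7033)(0.7033)] / [1 - (0.7033)(0.7033)]
         = 0.27176911 / 0.50536911 = 0.537764.
  Update: phi_21 = phi_11 - phi_22 phi_11 = 0.7033 - (0.537764)(0.7033) = 0.325091.
Step k = 3:
  phi_33 = [rho(3) - phi_21 rho(2) - phi_22 rho(1)] / [1 - phi_21 rho(1) - phi_22 rho(2)]
    numerator   = 0.6435 - (0.325091)(0.7664) - (0.537764)(0.7033) = 0.01614123
    denominator = 1 - (0.325091)(0.7033) - (0.537764)(0.7664) = 0.35922158
  phi_33 = 0.01614123 / 0.35922158 = 0.0449.
Therefore phi_{33} = 0.0449.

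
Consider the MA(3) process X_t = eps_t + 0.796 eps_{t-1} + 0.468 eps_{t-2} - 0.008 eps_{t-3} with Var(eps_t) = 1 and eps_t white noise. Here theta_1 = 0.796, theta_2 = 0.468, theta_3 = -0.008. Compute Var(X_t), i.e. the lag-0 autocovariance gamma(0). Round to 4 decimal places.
\gamma(0) = 1.8527

For an MA(q) process X_t = eps_t + sum_i theta_i eps_{t-i} with
Var(eps_t) = sigma^2, the variance is
  gamma(0) = sigma^2 * (1 + sum_i theta_i^2).
  sum_i theta_i^2 = (0.796)^2 + (0.468)^2 + (-0.008)^2 = 0.633616 + 0.219024 + 0.000064 = 0.852704.
  gamma(0) = 1 * (1 + 0.852704) = 1 * 1.852704 = 1.852704, which rounds to 1.8527.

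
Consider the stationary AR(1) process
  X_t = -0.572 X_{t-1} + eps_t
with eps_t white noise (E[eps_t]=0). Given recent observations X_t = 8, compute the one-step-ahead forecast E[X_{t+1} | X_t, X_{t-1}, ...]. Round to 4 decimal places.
E[X_{t+1} \mid \mathcal F_t] = -4.5760

For an AR(p) model X_t = c + sum_i phi_i X_{t-i} + eps_t, the
one-step-ahead conditional mean is
  E[X_{t+1} | X_t, ...] = c + sum_i phi_i X_{t+1-i}.
Substitute known values:
  E[X_{t+1} | ...] = (-0.572) * (8)
                   = -4.5760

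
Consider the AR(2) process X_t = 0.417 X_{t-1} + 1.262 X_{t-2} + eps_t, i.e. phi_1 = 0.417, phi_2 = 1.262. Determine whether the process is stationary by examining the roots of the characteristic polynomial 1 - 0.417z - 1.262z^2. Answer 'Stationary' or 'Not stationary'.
\text{Not stationary}

The AR(p) characteristic polynomial is P(z) = 1 - 0.417z - 1.262z^2.
Stationarity requires all roots to lie outside the unit circle, i.e. |z| > 1 for every root.
Set 1 + (-0.417) z + (-1.262) z^2 = 0, i.e. a z^2 + b z + c = 0 with a = -1.262, b = -0.417, c = 1.
Discriminant D = b^2 - 4ac = (-0.417)^2 - 4*(-1.262)*1 = 0.173889 - (-5.048) = 5.221889.
D >= 0, so the roots are real: z = (-b +/- sqrt(D)) / (2a) = (0.417 +/- 2.285145) / (-2.524).
  z_1 = (0.417 + 2.285145) / (-2.524) = -1.0706,   |z_1| = 1.0706.
  z_2 = (0.417 - 2.285145) / (-2.524) = 0.7402,   |z_2| = 0.7402.
Moduli of all roots: 1.0706, 0.7402.
All moduli strictly greater than 1? No.
Verdict: Not stationary.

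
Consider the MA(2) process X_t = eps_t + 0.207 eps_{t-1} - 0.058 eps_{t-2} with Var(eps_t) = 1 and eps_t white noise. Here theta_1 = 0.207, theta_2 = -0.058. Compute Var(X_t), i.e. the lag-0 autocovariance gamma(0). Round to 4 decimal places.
\gamma(0) = 1.0462

For an MA(q) process X_t = eps_t + sum_i theta_i eps_{t-i} with
Var(eps_t) = sigma^2, the variance is
  gamma(0) = sigma^2 * (1 + sum_i theta_i^2).
  sum_i theta_i^2 = (0.207)^2 + (-0.058)^2 = 0.042849 + 0.003364 = 0.046213.
  gamma(0) = 1 * (1 + 0.046213) = 1 * 1.046213 = 1.046213, which rounds to 1.0462.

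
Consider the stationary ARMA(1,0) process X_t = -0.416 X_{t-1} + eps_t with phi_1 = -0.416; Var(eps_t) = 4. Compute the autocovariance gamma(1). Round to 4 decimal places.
\gamma(1) = -2.0122

Multiply the model equation by X_{t-k} and take expectations. With theta_0 = psi_0 = 1 and psi_j the MA(infinity) weights, this gives
  gamma(k) - sum_i phi_i gamma(k-i) = c_k,
  c_k = sigma^2 * sum_{j=k..q} theta_j psi_{j-k}   (c_k = 0 for k > q),
using gamma(-m) = gamma(m).
Pure AR (q = 0): c_0 = sigma^2 = 4, c_k = 0 for k >= 1.
Equations for k = 0 and k = 1 (AR order 1):
  gamma(0) = phi_1 gamma(1) + c_0
  gamma(1) = phi_1 gamma(0) + c_1
Substituting the second into the first: gamma(0) (1 - phi_1^2) = c_0 + phi_1 c_1, so
  gamma(0) = c_0 / (1 - phi_1^2) = 4 / (1 - (-0.416)^2) = 4 / 0.826944 = 4.837087.
  gamma(1) = phi_1 gamma(0) = (-0.416)(4.837087) = -2.012228.
Therefore gamma(1) = -2.0122 (to 4 decimal places).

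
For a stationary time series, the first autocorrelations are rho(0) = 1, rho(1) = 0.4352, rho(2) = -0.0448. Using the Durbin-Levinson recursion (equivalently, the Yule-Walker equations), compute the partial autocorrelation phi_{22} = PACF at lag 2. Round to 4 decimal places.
\phi_{22} = -0.2889

The PACF at lag k is phi_{kk}, the last component of the solution
to the Yule-Walker system G_k phi = r_k where
  (G_k)_{ij} = rho(|i - j|), (r_k)_i = rho(i), i,j = 1..k.
Equivalently, Durbin-Levinson gives phi_{kk} iteratively:
  phi_{11} = rho(1)
  phi_{kk} = [rho(k) - sum_{j=1..k-1} phi_{k-1,j} rho(k-j)]
            / [1 - sum_{j=1..k-1} phi_{k-1,j} rho(j)],
  phi_{k,j} = phi_{k-1,j} - phi_{kk} phi_{k-1,k-j},  j = 1..k-1.
Step k = 1:
  phi_11 = rho(1) = 0.4352.
Step k = 2:
  phi_22 = [rho(2) - phi_11 rho(1)] / [1 - phi_11 rho(1)] = [-0.0448 - (0.4352)(0.4352)] / [1 - (0.4352)(0.4352)]
         = -0.23419904 / 0.81060096 = -0.2889.
Therefore phi_{22} = -0.2889.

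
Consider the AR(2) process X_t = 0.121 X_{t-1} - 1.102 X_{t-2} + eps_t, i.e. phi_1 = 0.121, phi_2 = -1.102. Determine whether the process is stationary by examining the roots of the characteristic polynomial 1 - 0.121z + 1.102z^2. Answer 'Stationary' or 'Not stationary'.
\text{Not stationary}

The AR(p) characteristic polynomial is P(z) = 1 - 0.121z + 1.102z^2.
Stationarity requires all roots to lie outside the unit circle, i.e. |z| > 1 for every root.
Set 1 + (-0.121) z + (1.102) z^2 = 0, i.e. a z^2 + b z + c = 0 with a = 1.102, b = -0.121, c = 1.
Discriminant D = b^2 - 4ac = (-0.121)^2 - 4*(1.102)*1 = 0.014641 - (4.408) = -4.393359.
D < 0, so the roots are the complex-conjugate pair z = (-b +/- i sqrt(-D)) / (2a) = 0.0549 +/- 0.951i.
For a conjugate pair |z|^2 = z * conj(z) = (product of roots) = c/a = 1/(1.102) = 0.907441, so |z| = sqrt(0.907441) = 0.9526 for both roots.
Moduli of all roots: 0.9526, 0.9526.
All moduli strictly greater than 1? No.
Verdict: Not stationary.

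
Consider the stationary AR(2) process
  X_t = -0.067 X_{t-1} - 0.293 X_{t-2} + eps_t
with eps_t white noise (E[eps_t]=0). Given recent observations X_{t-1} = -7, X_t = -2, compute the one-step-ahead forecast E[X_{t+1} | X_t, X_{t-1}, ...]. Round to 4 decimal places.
E[X_{t+1} \mid \mathcal F_t] = 2.1850

For an AR(p) model X_t = c + sum_i phi_i X_{t-i} + eps_t, the
one-step-ahead conditional mean is
  E[X_{t+1} | X_t, ...] = c + sum_i phi_i X_{t+1-i}.
Substitute known values:
  E[X_{t+1} | ...] = (-0.067) * (-2) + (-0.293) * (-7)
                   = 2.1850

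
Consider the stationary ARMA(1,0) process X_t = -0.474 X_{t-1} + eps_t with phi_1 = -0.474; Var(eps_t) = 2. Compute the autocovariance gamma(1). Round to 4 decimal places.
\gamma(1) = -1.2227

Multiply the model equation by X_{t-k} and take expectations. With theta_0 = psi_0 = 1 and psi_j the MA(infinity) weights, this gives
  gamma(k) - sum_i phi_i gamma(k-i) = c_k,
  c_k = sigma^2 * sum_{j=k..q} theta_j psi_{j-k}   (c_k = 0 for k > q),
using gamma(-m) = gamma(m).
Pure AR (q = 0): c_0 = sigma^2 = 2, c_k = 0 for k >= 1.
Equations for k = 0 and k = 1 (AR order 1):
  gamma(0) = phi_1 gamma(1) + c_0
  gamma(1) = phi_1 gamma(0) + c_1
Substituting the second into the first: gamma(0) (1 - phi_1^2) = c_0 + phi_1 c_1, so
  gamma(0) = c_0 / (1 - phi_1^2) = 2 / (1 - (-0.474)^2) = 2 / 0.775324 = 2.579567.
  gamma(1) = phi_1 gamma(0) = (-0.474)(2.579567) = -1.222715.
Therefore gamma(1) = -1.2227 (to 4 decimal places).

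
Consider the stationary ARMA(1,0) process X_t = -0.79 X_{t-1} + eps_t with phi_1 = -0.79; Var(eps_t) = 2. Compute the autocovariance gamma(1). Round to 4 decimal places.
\gamma(1) = -4.2032

Multiply the model equation by X_{t-k} and take expectations. With theta_0 = psi_0 = 1 and psi_j the MA(infinity) weights, this gives
  gamma(k) - sum_i phi_i gamma(k-i) = c_k,
  c_k = sigma^2 * sum_{j=k..q} theta_j psi_{j-k}   (c_k = 0 for k > q),
using gamma(-m) = gamma(m).
Pure AR (q = 0): c_0 = sigma^2 = 2, c_k = 0 for k >= 1.
Equations for k = 0 and k = 1 (AR order 1):
  gamma(0) = phi_1 gamma(1) + c_0
  gamma(1) = phi_1 gamma(0) + c_1
Substituting the second into the first: gamma(0) (1 - phi_1^2) = c_0 + phi_1 c_1, so
  gamma(0) = c_0 / (1 - phi_1^2) = 2 / (1 - (-0.79)^2) = 2 / 0.3759 = 5.320564.
  gamma(1) = phi_1 gamma(0) = (-0.79)(5.320564) = -4.203246.
Therefore gamma(1) = -4.2032 (to 4 decimal places).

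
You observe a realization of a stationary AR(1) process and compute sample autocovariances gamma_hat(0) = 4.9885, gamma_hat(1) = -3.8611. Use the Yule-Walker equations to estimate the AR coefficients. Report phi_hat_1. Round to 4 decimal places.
\hat\phi_{1} = -0.7740

The Yule-Walker equations for an AR(p) process read, in matrix form,
  Gamma_p phi = r_p,   with   (Gamma_p)_{ij} = gamma(|i - j|),
                       (r_p)_i = gamma(i),   i,j = 1..p.
Substitute the sample gammas (Toeplitz matrix and right-hand side of size 1):
  Gamma_p = [[4.9885]]
  r_p     = [-3.8611]
With p = 1 this is the single equation gamma(0) phi_1 = gamma(1):
  phi_hat_1 = gamma(1) / gamma(0) = -3.8611 / 4.9885 = -0.7740.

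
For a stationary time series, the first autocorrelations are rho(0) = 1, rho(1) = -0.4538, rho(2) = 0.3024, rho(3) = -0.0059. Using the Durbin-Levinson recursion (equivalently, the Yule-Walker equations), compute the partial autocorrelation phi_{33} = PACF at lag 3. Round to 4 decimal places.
\phi_{33} = 0.2170

The PACF at lag k is phi_{kk}, the last component of the solution
to the Yule-Walker system G_k phi = r_k where
  (G_k)_{ij} = rho(|i - j|), (r_k)_i = rho(i), i,j = 1..k.
Equivalently, Durbin-Levinson gives phi_{kk} iteratively:
  phi_{11} = rho(1)
  phi_{kk} = [rho(k) - sum_{j=1..k-1} phi_{k-1,j} rho(k-j)]
            / [1 - sum_{j=1..k-1} phi_{k-1,j} rho(j)],
  phi_{k,j} = phi_{k-1,j} - phi_{kk} phi_{k-1,k-j},  j = 1..k-1.
Step k = 1:
  phi_11 = rho(1) = -0.4538.
Step k = 2:
  phi_22 = [rho(2) - phi_11 rho(1)] / [1 - phi_11 rho(1)] = [0.3024 - (-0.4538)(-0.4538)] / [1 - (-0.4538)(-0.4538)]
         = 0.09646556 / 0.79406556 = 0.121483.
  Update: phi_21 = phi_11 - phi_22 phi_11 = -0.4538 - (0.121483)(-0.4538) = -0.398671.
Step k = 3:
  phi_33 = [rho(3) - phi_21 rho(2) - phi_22 rho(1)] / [1 - phi_21 rho(1) - phi_22 rho(2)]
    numerator   = -0.0059 - (-0.398671)(0.3024) - (0.121483)(-0.4538) = 0.16978714
    denominator = 1 - (-0.398671)(-0.4538) - (0.121483)(0.3024) = 0.78234662
  phi_33 = 0.16978714 / 0.78234662 = 0.217.
Therefore phi_{33} = 0.2170.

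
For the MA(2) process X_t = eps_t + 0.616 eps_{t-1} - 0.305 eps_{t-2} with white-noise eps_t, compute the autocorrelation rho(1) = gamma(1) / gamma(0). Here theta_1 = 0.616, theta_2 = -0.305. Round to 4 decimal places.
\rho(1) = 0.2907

For an MA(q) process with theta_0 = 1, the autocovariance is
  gamma(k) = sigma^2 * sum_{i=0..q-k} theta_i * theta_{i+k},
and rho(k) = gamma(k) / gamma(0). Sigma^2 cancels.
  numerator   = (1)*(0.616) + (0.616)*(-0.305) = 0.42812.
  denominator = (1)^2 + (0.616)^2 + (-0.305)^2 = 1.472481.
  rho(1) = 0.42812 / 1.472481 = 0.2907.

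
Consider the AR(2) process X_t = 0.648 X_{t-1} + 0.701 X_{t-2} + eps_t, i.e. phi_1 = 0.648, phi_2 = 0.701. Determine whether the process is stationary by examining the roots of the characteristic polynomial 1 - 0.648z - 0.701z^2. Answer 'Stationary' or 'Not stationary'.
\text{Not stationary}

The AR(p) characteristic polynomial is P(z) = 1 - 0.648z - 0.701z^2.
Stationarity requires all roots to lie outside the unit circle, i.e. |z| > 1 for every root.
Set 1 + (-0.648) z + (-0.701) z^2 = 0, i.e. a z^2 + b z + c = 0 with a = -0.701, b = -0.648, c = 1.
Discriminant D = b^2 - 4ac = (-0.648)^2 - 4*(-0.701)*1 = 0.419904 - (-2.804) = 3.223904.
D >= 0, so the roots are real: z = (-b +/- sqrt(D)) / (2a) = (0.648 +/- 1.795523) / (-1.402).
  z_1 = (0.648 + 1.795523) / (-1.402) = -1.7429,   |z_1| = 1.7429.
  z_2 = (0.648 - 1.795523) / (-1.402) = 0.8185,   |z_2| = 0.8185.
Moduli of all roots: 1.7429, 0.8185.
All moduli strictly greater than 1? No.
Verdict: Not stationary.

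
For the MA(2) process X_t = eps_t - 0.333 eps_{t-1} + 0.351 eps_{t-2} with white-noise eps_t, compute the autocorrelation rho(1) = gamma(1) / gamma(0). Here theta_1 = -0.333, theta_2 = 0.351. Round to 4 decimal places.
\rho(1) = -0.3645

For an MA(q) process with theta_0 = 1, the autocovariance is
  gamma(k) = sigma^2 * sum_{i=0..q-k} theta_i * theta_{i+k},
and rho(k) = gamma(k) / gamma(0). Sigma^2 cancels.
  numerator   = (1)*(-0.333) + (-0.333)*(0.351) = -0.449883.
  denominator = (1)^2 + (-0.333)^2 + (0.351)^2 = 1.23409.
  rho(1) = -0.449883 / 1.23409 = -0.3645.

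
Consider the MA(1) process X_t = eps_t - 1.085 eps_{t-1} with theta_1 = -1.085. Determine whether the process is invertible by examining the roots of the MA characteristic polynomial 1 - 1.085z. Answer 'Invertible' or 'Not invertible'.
\text{Not invertible}

The MA(q) characteristic polynomial is P(z) = 1 - 1.085z.
Invertibility requires all roots to lie outside the unit circle, i.e. |z| > 1 for every root.
This is linear in z: 1 + (-1.085) z = 0  =>  z = -1/(-1.085) = 0.921659,  |z| = 0.921659.
Moduli of all roots: 0.9217.
All moduli strictly greater than 1? No.
Verdict: Not invertible.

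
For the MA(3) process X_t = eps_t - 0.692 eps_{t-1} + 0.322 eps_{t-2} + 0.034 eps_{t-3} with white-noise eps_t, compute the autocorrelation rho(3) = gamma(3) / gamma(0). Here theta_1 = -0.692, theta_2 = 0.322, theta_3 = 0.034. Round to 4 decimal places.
\rho(3) = 0.0215

For an MA(q) process with theta_0 = 1, the autocovariance is
  gamma(k) = sigma^2 * sum_{i=0..q-k} theta_i * theta_{i+k},
and rho(k) = gamma(k) / gamma(0). Sigma^2 cancels.
  numerator   = (1)*(0.034) = 0.034.
  denominator = (1)^2 + (-0.692)^2 + (0.322)^2 + (0.034)^2 = 1.583704.
  rho(3) = 0.034 / 1.583704 = 0.0215.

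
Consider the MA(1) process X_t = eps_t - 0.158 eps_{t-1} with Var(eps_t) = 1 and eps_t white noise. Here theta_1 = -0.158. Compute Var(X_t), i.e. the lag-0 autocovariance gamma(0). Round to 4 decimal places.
\gamma(0) = 1.0250

For an MA(q) process X_t = eps_t + sum_i theta_i eps_{t-i} with
Var(eps_t) = sigma^2, the variance is
  gamma(0) = sigma^2 * (1 + sum_i theta_i^2).
  sum_i theta_i^2 = (-0.158)^2 = 0.024964.
  gamma(0) = 1 * (1 + 0.024964) = 1 * 1.024964 = 1.024964, which rounds to 1.0250.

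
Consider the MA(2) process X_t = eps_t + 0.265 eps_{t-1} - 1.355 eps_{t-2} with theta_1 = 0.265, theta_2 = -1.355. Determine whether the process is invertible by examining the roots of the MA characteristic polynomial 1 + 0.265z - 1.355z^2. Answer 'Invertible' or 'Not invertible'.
\text{Not invertible}

The MA(q) characteristic polynomial is P(z) = 1 + 0.265z - 1.355z^2.
Invertibility requires all roots to lie outside the unit circle, i.e. |z| > 1 for every root.
Set 1 + (0.265) z + (-1.355) z^2 = 0, i.e. a z^2 + b z + c = 0 with a = -1.355, b = 0.265, c = 1.
Discriminant D = b^2 - 4ac = (0.265)^2 - 4*(-1.355)*1 = 0.070225 - (-5.42) = 5.490225.
D >= 0, so the roots are real: z = (-b +/- sqrt(D)) / (2a) = (-0.265 +/- 2.343123) / (-2.71).
  z_1 = (-0.265 + 2.343123) / (-2.71) = -0.7668,   |z_1| = 0.7668.
  z_2 = (-0.265 - 2.343123) / (-2.71) = 0.9624,   |z_2| = 0.9624.
Moduli of all roots: 0.7668, 0.9624.
All moduli strictly greater than 1? No.
Verdict: Not invertible.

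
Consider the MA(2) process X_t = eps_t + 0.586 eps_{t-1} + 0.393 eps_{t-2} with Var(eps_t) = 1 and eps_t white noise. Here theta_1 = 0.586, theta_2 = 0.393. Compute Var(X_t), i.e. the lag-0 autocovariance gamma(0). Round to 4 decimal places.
\gamma(0) = 1.4978

For an MA(q) process X_t = eps_t + sum_i theta_i eps_{t-i} with
Var(eps_t) = sigma^2, the variance is
  gamma(0) = sigma^2 * (1 + sum_i theta_i^2).
  sum_i theta_i^2 = (0.586)^2 + (0.393)^2 = 0.343396 + 0.154449 = 0.497845.
  gamma(0) = 1 * (1 + 0.497845) = 1 * 1.497845 = 1.497845, which rounds to 1.4978.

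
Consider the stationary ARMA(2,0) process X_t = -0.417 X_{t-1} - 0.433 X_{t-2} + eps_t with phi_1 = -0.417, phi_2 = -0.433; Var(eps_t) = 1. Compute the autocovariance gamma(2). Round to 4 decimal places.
\gamma(2) = -0.4191

Multiply the model equation by X_{t-k} and take expectations. With theta_0 = psi_0 = 1 and psi_j the MA(infinity) weights, this gives
  gamma(k) - sum_i phi_i gamma(k-i) = c_k,
  c_k = sigma^2 * sum_{j=k..q} theta_j psi_{j-k}   (c_k = 0 for k > q),
using gamma(-m) = gamma(m).
Pure AR (q = 0): c_0 = sigma^2 = 1, c_k = 0 for k >= 1.
Equations for k = 0, 1, 2 (AR order 2, c_2 = 0):
  (E0) gamma(0) = phi_1 gamma(1) + phi_2 gamma(2) + c_0
  (E1) gamma(1) = phi_1 gamma(0) + phi_2 gamma(1) + c_1
  (E2) gamma(2) = phi_1 gamma(1) + phi_2 gamma(0)
From (E1): gamma(1) = A gamma(0) + B with
  A = phi_1 / (1 - phi_2) = -0.417 / 1.433 = -0.290998,   B = c_1 / (1 - phi_2) = 0 / 1.433 = 0.
Insert (E2) into (E0): gamma(0) (1 - phi_2^2) = phi_1 (1 + phi_2) gamma(1) + c_0.
  phi_1 (1 + phi_2) = (-0.417)(0.567) = -0.236439,   1 - phi_2^2 = 0.812511.
Replace gamma(1) by A gamma(0) + B and collect gamma(0):
  gamma(0) [0.812511 - (-0.236439)(-0.290998)] = c_0 = 1
  gamma(0) * 0.743708 = 1
  gamma(0) = 1 / 0.743708 = 1.344614.
  gamma(1) = A gamma(0) = (-0.290998)(1.344614) = -0.39128.
  gamma(2) = phi_1 gamma(1) + phi_2 gamma(0) = (-0.417)(-0.39128) + (-0.433)(1.344614) = -0.419054.
Therefore gamma(2) = -0.4191 (to 4 decimal places).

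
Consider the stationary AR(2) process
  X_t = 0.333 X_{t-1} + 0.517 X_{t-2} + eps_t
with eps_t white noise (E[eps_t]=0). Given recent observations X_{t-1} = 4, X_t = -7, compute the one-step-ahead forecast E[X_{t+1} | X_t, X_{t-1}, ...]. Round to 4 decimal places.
E[X_{t+1} \mid \mathcal F_t] = -0.2630

For an AR(p) model X_t = c + sum_i phi_i X_{t-i} + eps_t, the
one-step-ahead conditional mean is
  E[X_{t+1} | X_t, ...] = c + sum_i phi_i X_{t+1-i}.
Substitute known values:
  E[X_{t+1} | ...] = (0.333) * (-7) + (0.517) * (4)
                   = -0.2630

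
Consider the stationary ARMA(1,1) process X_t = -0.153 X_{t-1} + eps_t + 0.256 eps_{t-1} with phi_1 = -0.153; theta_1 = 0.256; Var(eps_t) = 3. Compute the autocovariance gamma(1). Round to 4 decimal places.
\gamma(1) = 0.3040

Multiply the model equation by X_{t-k} and take expectations. With theta_0 = psi_0 = 1 and psi_j the MA(infinity) weights, this gives
  gamma(k) - sum_i phi_i gamma(k-i) = c_k,
  c_k = sigma^2 * sum_{j=k..q} theta_j psi_{j-k}   (c_k = 0 for k > q),
using gamma(-m) = gamma(m).
psi-weights needed (psi_j = theta_j + sum_i phi_i psi_{j-i}):
  psi_1 = theta_1 + phi_1 = 0.256 + (-0.153) = 0.103
Right-hand sides:
  c_0 = sigma^2 (1 + theta_1 psi_1) = 3 * (1 + (0.256)(0.103)) = 3 * 1.026368 = 3.079104
  c_1 = sigma^2 theta_1 = 3 * (0.256) = 0.768
  c_2 = 0
Equations for k = 0 and k = 1 (AR order 1):
  gamma(0) = phi_1 gamma(1) + c_0
  gamma(1) = phi_1 gamma(0) + c_1
Substituting the second into the first: gamma(0) (1 - phi_1^2) = c_0 + phi_1 c_1, so
  gamma(0) = (c_0 + phi_1 c_1) / (1 - phi_1^2) = (3.079104 + (-0.153)(0.768)) / (1 - (-0.153)^2) = 2.9616 / 0.976591 = 3.03259.
  gamma(1) = phi_1 gamma(0) + c_1 = (-0.153)(3.03259) + (0.768) = 0.304014.
Therefore gamma(1) = 0.3040 (to 4 decimal places).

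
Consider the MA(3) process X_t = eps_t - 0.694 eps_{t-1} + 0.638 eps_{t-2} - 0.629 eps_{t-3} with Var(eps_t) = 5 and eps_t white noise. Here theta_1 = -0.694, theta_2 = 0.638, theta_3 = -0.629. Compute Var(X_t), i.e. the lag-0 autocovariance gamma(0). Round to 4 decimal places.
\gamma(0) = 11.4216

For an MA(q) process X_t = eps_t + sum_i theta_i eps_{t-i} with
Var(eps_t) = sigma^2, the variance is
  gamma(0) = sigma^2 * (1 + sum_i theta_i^2).
  sum_i theta_i^2 = (-0.694)^2 + (0.638)^2 + (-0.629)^2 = 0.481636 + 0.407044 + 0.395641 = 1.284321.
  gamma(0) = 5 * (1 + 1.284321) = 5 * 2.284321 = 11.421605, which rounds to 11.4216.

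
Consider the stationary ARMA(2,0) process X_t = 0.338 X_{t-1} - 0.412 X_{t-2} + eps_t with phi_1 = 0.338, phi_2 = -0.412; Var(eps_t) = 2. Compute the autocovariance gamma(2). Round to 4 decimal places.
\gamma(2) = -0.8460

Multiply the model equation by X_{t-k} and take expectations. With theta_0 = psi_0 = 1 and psi_j the MA(infinity) weights, this gives
  gamma(k) - sum_i phi_i gamma(k-i) = c_k,
  c_k = sigma^2 * sum_{j=k..q} theta_j psi_{j-k}   (c_k = 0 for k > q),
using gamma(-m) = gamma(m).
Pure AR (q = 0): c_0 = sigma^2 = 2, c_k = 0 for k >= 1.
Equations for k = 0, 1, 2 (AR order 2, c_2 = 0):
  (E0) gamma(0) = phi_1 gamma(1) + phi_2 gamma(2) + c_0
  (E1) gamma(1) = phi_1 gamma(0) + phi_2 gamma(1) + c_1
  (E2) gamma(2) = phi_1 gamma(1) + phi_2 gamma(0)
From (E1): gamma(1) = A gamma(0) + B with
  A = phi_1 / (1 - phi_2) = 0.338 / 1.412 = 0.239377,   B = c_1 / (1 - phi_2) = 0 / 1.412 = 0.
Insert (E2) into (E0): gamma(0) (1 - phi_2^2) = phi_1 (1 + phi_2) gamma(1) + c_0.
  phi_1 (1 + phi_2) = (0.338)(0.588) = 0.198744,   1 - phi_2^2 = 0.830256.
Replace gamma(1) by A gamma(0) + B and collect gamma(0):
  gamma(0) [0.830256 - (0.198744)(0.239377)] = c_0 = 2
  gamma(0) * 0.782681 = 2
  gamma(0) = 2 / 0.782681 = 2.555318.
  gamma(1) = A gamma(0) = (0.239377)(2.555318) = 0.611684.
  gamma(2) = phi_1 gamma(1) + phi_2 gamma(0) = (0.338)(0.611684) + (-0.412)(2.555318) = -0.846042.
Therefore gamma(2) = -0.8460 (to 4 decimal places).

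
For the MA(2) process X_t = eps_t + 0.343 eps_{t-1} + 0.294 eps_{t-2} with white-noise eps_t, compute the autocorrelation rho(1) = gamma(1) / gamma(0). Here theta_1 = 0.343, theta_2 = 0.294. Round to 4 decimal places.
\rho(1) = 0.3686

For an MA(q) process with theta_0 = 1, the autocovariance is
  gamma(k) = sigma^2 * sum_{i=0..q-k} theta_i * theta_{i+k},
and rho(k) = gamma(k) / gamma(0). Sigma^2 cancels.
  numerator   = (1)*(0.343) + (0.343)*(0.294) = 0.443842.
  denominator = (1)^2 + (0.343)^2 + (0.294)^2 = 1.204085.
  rho(1) = 0.443842 / 1.204085 = 0.3686.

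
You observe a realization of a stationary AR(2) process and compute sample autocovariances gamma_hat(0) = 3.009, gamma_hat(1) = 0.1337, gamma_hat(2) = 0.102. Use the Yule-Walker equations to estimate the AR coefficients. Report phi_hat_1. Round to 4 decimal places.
\hat\phi_{1} = 0.0430

The Yule-Walker equations for an AR(p) process read, in matrix form,
  Gamma_p phi = r_p,   with   (Gamma_p)_{ij} = gamma(|i - j|),
                       (r_p)_i = gamma(i),   i,j = 1..p.
Substitute the sample gammas (Toeplitz matrix and right-hand side of size 2):
  Gamma_p = [[3.009, 0.1337], [0.1337, 3.009]]
  r_p     = [0.1337, 0.102]
Written out:
  3.009 phi_1 + 0.1337 phi_2 = 0.1337
  0.1337 phi_1 + 3.009 phi_2 = 0.102
Solve by Cramer's rule:
  det = gamma(0)^2 - gamma(1)^2 = (3.009)^2 - (0.1337)^2 = 9.054081 - 0.01787569 = 9.03620531
  phi_hat_1 = [gamma(1) gamma(0) - gamma(1) gamma(2)] / det = [(0.1337)(3.009) - (0.1337)(0.102)] / 9.03620531 = 0.3886659 / 9.03620531 = 0.043
  phi_hat_2 = [gamma(0) gamma(2) - gamma(1)^2] / det = [(3.009)(0.102) - (0.1337)^2] / 9.03620531 = 0.28904231 / 9.03620531 = 0.032
So phi_hat = [0.0430, 0.0320].
Therefore phi_hat_1 = 0.0430.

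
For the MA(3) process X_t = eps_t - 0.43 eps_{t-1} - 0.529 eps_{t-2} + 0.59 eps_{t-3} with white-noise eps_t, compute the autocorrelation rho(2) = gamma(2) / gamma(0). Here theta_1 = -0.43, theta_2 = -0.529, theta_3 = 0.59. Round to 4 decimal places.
\rho(2) = -0.4318

For an MA(q) process with theta_0 = 1, the autocovariance is
  gamma(k) = sigma^2 * sum_{i=0..q-k} theta_i * theta_{i+k},
and rho(k) = gamma(k) / gamma(0). Sigma^2 cancels.
  numerator   = (1)*(-0.529) + (-0.43)*(0.59) = -0.7827.
  denominator = (1)^2 + (-0.43)^2 + (-0.529)^2 + (0.59)^2 = 1.812841.
  rho(2) = -0.7827 / 1.812841 = -0.4318.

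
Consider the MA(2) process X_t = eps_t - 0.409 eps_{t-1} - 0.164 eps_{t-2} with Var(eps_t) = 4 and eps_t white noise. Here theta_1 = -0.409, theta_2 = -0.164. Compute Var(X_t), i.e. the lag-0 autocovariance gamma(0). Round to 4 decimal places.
\gamma(0) = 4.7767

For an MA(q) process X_t = eps_t + sum_i theta_i eps_{t-i} with
Var(eps_t) = sigma^2, the variance is
  gamma(0) = sigma^2 * (1 + sum_i theta_i^2).
  sum_i theta_i^2 = (-0.409)^2 + (-0.164)^2 = 0.167281 + 0.026896 = 0.194177.
  gamma(0) = 4 * (1 + 0.194177) = 4 * 1.194177 = 4.776708, which rounds to 4.7767.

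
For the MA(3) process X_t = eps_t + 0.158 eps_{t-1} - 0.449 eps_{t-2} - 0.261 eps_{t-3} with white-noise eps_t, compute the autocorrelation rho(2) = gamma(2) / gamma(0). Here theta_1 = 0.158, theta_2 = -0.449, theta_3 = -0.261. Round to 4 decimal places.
\rho(2) = -0.3787

For an MA(q) process with theta_0 = 1, the autocovariance is
  gamma(k) = sigma^2 * sum_{i=0..q-k} theta_i * theta_{i+k},
and rho(k) = gamma(k) / gamma(0). Sigma^2 cancels.
  numerator   = (1)*(-0.449) + (0.158)*(-0.261) = -0.490238.
  denominator = (1)^2 + (0.158)^2 + (-0.449)^2 + (-0.261)^2 = 1.294686.
  rho(2) = -0.490238 / 1.294686 = -0.3787.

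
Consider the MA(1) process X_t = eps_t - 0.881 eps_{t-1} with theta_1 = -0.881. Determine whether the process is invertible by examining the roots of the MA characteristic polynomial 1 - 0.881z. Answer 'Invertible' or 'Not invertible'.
\text{Invertible}

The MA(q) characteristic polynomial is P(z) = 1 - 0.881z.
Invertibility requires all roots to lie outside the unit circle, i.e. |z| > 1 for every root.
This is linear in z: 1 + (-0.881) z = 0  =>  z = -1/(-0.881) = 1.135074,  |z| = 1.135074.
Moduli of all roots: 1.1351.
All moduli strictly greater than 1? Yes.
Verdict: Invertible.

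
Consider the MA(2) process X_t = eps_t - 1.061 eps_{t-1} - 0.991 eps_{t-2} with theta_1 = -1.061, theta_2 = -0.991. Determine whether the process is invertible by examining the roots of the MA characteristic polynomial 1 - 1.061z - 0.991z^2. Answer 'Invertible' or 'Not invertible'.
\text{Not invertible}

The MA(q) characteristic polynomial is P(z) = 1 - 1.061z - 0.991z^2.
Invertibility requires all roots to lie outside the unit circle, i.e. |z| > 1 for every root.
Set 1 + (-1.061) z + (-0.991) z^2 = 0, i.e. a z^2 + b z + c = 0 with a = -0.991, b = -1.061, c = 1.
Discriminant D = b^2 - 4ac = (-1.061)^2 - 4*(-0.991)*1 = 1.125721 - (-3.964) = 5.089721.
D >= 0, so the roots are real: z = (-b +/- sqrt(D)) / (2a) = (1.061 +/- 2.256041) / (-1.982).
  z_1 = (1.061 + 2.256041) / (-1.982) = -1.6736,   |z_1| = 1.6736.
  z_2 = (1.061 - 2.256041) / (-1.982) = 0.6029,   |z_2| = 0.6029.
Moduli of all roots: 1.6736, 0.6029.
All moduli strictly greater than 1? No.
Verdict: Not invertible.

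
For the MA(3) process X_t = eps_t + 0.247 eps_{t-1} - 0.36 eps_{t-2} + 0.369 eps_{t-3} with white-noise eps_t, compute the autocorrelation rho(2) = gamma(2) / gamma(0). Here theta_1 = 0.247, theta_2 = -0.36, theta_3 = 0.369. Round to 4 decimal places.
\rho(2) = -0.2026

For an MA(q) process with theta_0 = 1, the autocovariance is
  gamma(k) = sigma^2 * sum_{i=0..q-k} theta_i * theta_{i+k},
and rho(k) = gamma(k) / gamma(0). Sigma^2 cancels.
  numerator   = (1)*(-0.36) + (0.247)*(0.369) = -0.268857.
  denominator = (1)^2 + (0.247)^2 + (-0.36)^2 + (0.369)^2 = 1.32677.
  rho(2) = -0.268857 / 1.32677 = -0.2026.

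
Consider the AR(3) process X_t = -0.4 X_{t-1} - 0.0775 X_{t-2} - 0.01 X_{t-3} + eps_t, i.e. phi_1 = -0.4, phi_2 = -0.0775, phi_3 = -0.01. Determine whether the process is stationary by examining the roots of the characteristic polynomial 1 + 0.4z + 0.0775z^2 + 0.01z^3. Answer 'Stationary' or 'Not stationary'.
\text{Stationary}

The AR(p) characteristic polynomial is P(z) = 1 + 0.4z + 0.0775z^2 + 0.01z^3.
Stationarity requires all roots to lie outside the unit circle, i.e. |z| > 1 for every root.
Degree 3: look for a simple real root z0 first, then factor out (1 - z/z0) and solve the remaining quadratic.
Testing z0 = -4: P(-4) = 1 + (0.4)(-4) + (0.0775)(-4)^2 + (0.01)(-4)^3
  = 1 + (-1.6) + (1.24) + (-0.64) = 0.  So z_0 = -4 is a root, |z_0| = 4.
Divide out the factor (1 + 0.25 z) = (1 - z/z0) (since 1/z0 = -0.25):
  P(z) = (1 + 0.25 z)(1 + (0.15) z + (0.04) z^2)
  [check: z-coef 0.15 - (-0.25) = 0.4; z^2-coef 0.04 - (-0.25)(0.15) = 0.0775; z^3-coef -(-0.25)(0.04) = 0.01.]
Remaining roots from the quadratic factor 1 + (0.15) z + (0.04) z^2:
  Set 1 + (0.15) z + (0.04) z^2 = 0, i.e. a z^2 + b z + c = 0 with a = 0.04, b = 0.15, c = 1.
  Discriminant D = b^2 - 4ac = (0.15)^2 - 4*(0.04)*1 = 0.0225 - (0.16) = -0.1375.
  D < 0, so the roots are the complex-conjugate pair z = (-b +/- i sqrt(-D)) / (2a) = -1.875 +/- 4.6351i.
  For a conjugate pair |z|^2 = z * conj(z) = (product of roots) = c/a = 1/(0.04) = 25, so |z| = sqrt(25) = 5 for both roots.
Moduli of all roots: 4.0000, 5.0000, 5.0000.
All moduli strictly greater than 1? Yes.
Verdict: Stationary.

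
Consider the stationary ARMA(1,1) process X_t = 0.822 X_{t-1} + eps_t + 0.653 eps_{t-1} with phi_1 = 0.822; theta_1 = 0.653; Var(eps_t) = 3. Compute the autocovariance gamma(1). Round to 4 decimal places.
\gamma(1) = 20.9678

Multiply the model equation by X_{t-k} and take expectations. With theta_0 = psi_0 = 1 and psi_j the MA(infinity) weights, this gives
  gamma(k) - sum_i phi_i gamma(k-i) = c_k,
  c_k = sigma^2 * sum_{j=k..q} theta_j psi_{j-k}   (c_k = 0 for k > q),
using gamma(-m) = gamma(m).
psi-weights needed (psi_j = theta_j + sum_i phi_i psi_{j-i}):
  psi_1 = theta_1 + phi_1 = 0.653 + (0.822) = 1.475
Right-hand sides:
  c_0 = sigma^2 (1 + theta_1 psi_1) = 3 * (1 + (0.653)(1.475)) = 3 * 1.963175 = 5.889525
  c_1 = sigma^2 theta_1 = 3 * (0.653) = 1.959
  c_2 = 0
Equations for k = 0 and k = 1 (AR order 1):
  gamma(0) = phi_1 gamma(1) + c_0
  gamma(1) = phi_1 gamma(0) + c_1
Substituting the second into the first: gamma(0) (1 - phi_1^2) = c_0 + phi_1 c_1, so
  gamma(0) = (c_0 + phi_1 c_1) / (1 - phi_1^2) = (5.889525 + (0.822)(1.959)) / (1 - (0.822)^2) = 7.499823 / 0.324316 = 23.125048.
  gamma(1) = phi_1 gamma(0) + c_1 = (0.822)(23.125048) + (1.959) = 20.967789.
Therefore gamma(1) = 20.9678 (to 4 decimal places).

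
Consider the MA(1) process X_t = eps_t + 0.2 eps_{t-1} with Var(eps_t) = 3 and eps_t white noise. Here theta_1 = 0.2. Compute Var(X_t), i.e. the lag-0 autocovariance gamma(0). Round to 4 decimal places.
\gamma(0) = 3.1200

For an MA(q) process X_t = eps_t + sum_i theta_i eps_{t-i} with
Var(eps_t) = sigma^2, the variance is
  gamma(0) = sigma^2 * (1 + sum_i theta_i^2).
  sum_i theta_i^2 = (0.2)^2 = 0.04.
  gamma(0) = 3 * (1 + 0.04) = 3 * 1.04 = 3.12, which rounds to 3.1200.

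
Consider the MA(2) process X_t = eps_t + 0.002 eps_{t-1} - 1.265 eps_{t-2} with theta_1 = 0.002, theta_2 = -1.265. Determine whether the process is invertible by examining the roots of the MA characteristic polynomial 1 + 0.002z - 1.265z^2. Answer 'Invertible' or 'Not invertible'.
\text{Not invertible}

The MA(q) characteristic polynomial is P(z) = 1 + 0.002z - 1.265z^2.
Invertibility requires all roots to lie outside the unit circle, i.e. |z| > 1 for every root.
Set 1 + (0.002) z + (-1.265) z^2 = 0, i.e. a z^2 + b z + c = 0 with a = -1.265, b = 0.002, c = 1.
Discriminant D = b^2 - 4ac = (0.002)^2 - 4*(-1.265)*1 = 0.000004 - (-5.06) = 5.060004.
D >= 0, so the roots are real: z = (-b +/- sqrt(D)) / (2a) = (-0.002 +/- 2.249445) / (-2.53).
  z_1 = (-0.002 + 2.249445) / (-2.53) = -0.8883,   |z_1| = 0.8883.
  z_2 = (-0.002 - 2.249445) / (-2.53) = 0.8899,   |z_2| = 0.8899.
Moduli of all roots: 0.8883, 0.8899.
All moduli strictly greater than 1? No.
Verdict: Not invertible.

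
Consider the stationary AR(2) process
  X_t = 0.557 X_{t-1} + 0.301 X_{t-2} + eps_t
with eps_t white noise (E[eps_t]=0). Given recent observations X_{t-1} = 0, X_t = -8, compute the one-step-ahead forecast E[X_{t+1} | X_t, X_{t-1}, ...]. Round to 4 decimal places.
E[X_{t+1} \mid \mathcal F_t] = -4.4560

For an AR(p) model X_t = c + sum_i phi_i X_{t-i} + eps_t, the
one-step-ahead conditional mean is
  E[X_{t+1} | X_t, ...] = c + sum_i phi_i X_{t+1-i}.
Substitute known values:
  E[X_{t+1} | ...] = (0.557) * (-8) + (0.301) * (0)
                   = -4.4560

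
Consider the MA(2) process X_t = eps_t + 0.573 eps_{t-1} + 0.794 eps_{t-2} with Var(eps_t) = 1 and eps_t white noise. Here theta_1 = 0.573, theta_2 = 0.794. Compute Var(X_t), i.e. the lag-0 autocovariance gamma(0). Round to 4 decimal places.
\gamma(0) = 1.9588

For an MA(q) process X_t = eps_t + sum_i theta_i eps_{t-i} with
Var(eps_t) = sigma^2, the variance is
  gamma(0) = sigma^2 * (1 + sum_i theta_i^2).
  sum_i theta_i^2 = (0.573)^2 + (0.794)^2 = 0.328329 + 0.630436 = 0.958765.
  gamma(0) = 1 * (1 + 0.958765) = 1 * 1.958765 = 1.958765, which rounds to 1.9588.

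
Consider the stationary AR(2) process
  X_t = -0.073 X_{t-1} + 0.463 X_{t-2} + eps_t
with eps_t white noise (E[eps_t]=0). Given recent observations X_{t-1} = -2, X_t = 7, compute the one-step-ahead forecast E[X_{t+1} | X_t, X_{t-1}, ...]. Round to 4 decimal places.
E[X_{t+1} \mid \mathcal F_t] = -1.4370

For an AR(p) model X_t = c + sum_i phi_i X_{t-i} + eps_t, the
one-step-ahead conditional mean is
  E[X_{t+1} | X_t, ...] = c + sum_i phi_i X_{t+1-i}.
Substitute known values:
  E[X_{t+1} | ...] = (-0.073) * (7) + (0.463) * (-2)
                   = -1.4370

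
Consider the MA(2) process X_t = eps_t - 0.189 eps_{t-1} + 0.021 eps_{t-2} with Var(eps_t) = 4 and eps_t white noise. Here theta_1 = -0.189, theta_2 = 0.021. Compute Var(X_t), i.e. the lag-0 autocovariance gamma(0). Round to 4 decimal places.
\gamma(0) = 4.1446

For an MA(q) process X_t = eps_t + sum_i theta_i eps_{t-i} with
Var(eps_t) = sigma^2, the variance is
  gamma(0) = sigma^2 * (1 + sum_i theta_i^2).
  sum_i theta_i^2 = (-0.189)^2 + (0.021)^2 = 0.035721 + 0.000441 = 0.036162.
  gamma(0) = 4 * (1 + 0.036162) = 4 * 1.036162 = 4.144648, which rounds to 4.1446.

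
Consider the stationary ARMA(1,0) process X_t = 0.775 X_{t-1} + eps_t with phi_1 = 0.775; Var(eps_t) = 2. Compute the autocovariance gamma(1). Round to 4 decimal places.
\gamma(1) = 3.8811

Multiply the model equation by X_{t-k} and take expectations. With theta_0 = psi_0 = 1 and psi_j the MA(infinity) weights, this gives
  gamma(k) - sum_i phi_i gamma(k-i) = c_k,
  c_k = sigma^2 * sum_{j=k..q} theta_j psi_{j-k}   (c_k = 0 for k > q),
using gamma(-m) = gamma(m).
Pure AR (q = 0): c_0 = sigma^2 = 2, c_k = 0 for k >= 1.
Equations for k = 0 and k = 1 (AR order 1):
  gamma(0) = phi_1 gamma(1) + c_0
  gamma(1) = phi_1 gamma(0) + c_1
Substituting the second into the first: gamma(0) (1 - phi_1^2) = c_0 + phi_1 c_1, so
  gamma(0) = c_0 / (1 - phi_1^2) = 2 / (1 - (0.775)^2) = 2 / 0.399375 = 5.007825.
  gamma(1) = phi_1 gamma(0) = (0.775)(5.007825) = 3.881064.
Therefore gamma(1) = 3.8811 (to 4 decimal places).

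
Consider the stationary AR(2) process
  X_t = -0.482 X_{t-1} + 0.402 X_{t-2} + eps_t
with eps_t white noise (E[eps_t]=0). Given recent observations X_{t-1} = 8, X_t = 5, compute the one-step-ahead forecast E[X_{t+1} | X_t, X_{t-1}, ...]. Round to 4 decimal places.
E[X_{t+1} \mid \mathcal F_t] = 0.8060

For an AR(p) model X_t = c + sum_i phi_i X_{t-i} + eps_t, the
one-step-ahead conditional mean is
  E[X_{t+1} | X_t, ...] = c + sum_i phi_i X_{t+1-i}.
Substitute known values:
  E[X_{t+1} | ...] = (-0.482) * (5) + (0.402) * (8)
                   = 0.8060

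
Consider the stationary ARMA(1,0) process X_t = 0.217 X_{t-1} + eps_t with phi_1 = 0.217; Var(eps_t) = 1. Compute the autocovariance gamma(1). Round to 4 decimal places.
\gamma(1) = 0.2277

Multiply the model equation by X_{t-k} and take expectations. With theta_0 = psi_0 = 1 and psi_j the MA(infinity) weights, this gives
  gamma(k) - sum_i phi_i gamma(k-i) = c_k,
  c_k = sigma^2 * sum_{j=k..q} theta_j psi_{j-k}   (c_k = 0 for k > q),
using gamma(-m) = gamma(m).
Pure AR (q = 0): c_0 = sigma^2 = 1, c_k = 0 for k >= 1.
Equations for k = 0 and k = 1 (AR order 1):
  gamma(0) = phi_1 gamma(1) + c_0
  gamma(1) = phi_1 gamma(0) + c_1
Substituting the second into the first: gamma(0) (1 - phi_1^2) = c_0 + phi_1 c_1, so
  gamma(0) = c_0 / (1 - phi_1^2) = 1 / (1 - (0.217)^2) = 1 / 0.952911 = 1.049416.
  gamma(1) = phi_1 gamma(0) = (0.217)(1.049416) = 0.227723.
Therefore gamma(1) = 0.2277 (to 4 decimal places).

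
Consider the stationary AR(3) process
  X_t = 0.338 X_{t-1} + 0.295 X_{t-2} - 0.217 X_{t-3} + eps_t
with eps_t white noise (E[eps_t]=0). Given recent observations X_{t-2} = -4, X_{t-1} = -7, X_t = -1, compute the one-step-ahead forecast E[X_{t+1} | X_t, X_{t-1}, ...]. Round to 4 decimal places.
E[X_{t+1} \mid \mathcal F_t] = -1.5350

For an AR(p) model X_t = c + sum_i phi_i X_{t-i} + eps_t, the
one-step-ahead conditional mean is
  E[X_{t+1} | X_t, ...] = c + sum_i phi_i X_{t+1-i}.
Substitute known values:
  E[X_{t+1} | ...] = (0.338) * (-1) + (0.295) * (-7) + (-0.217) * (-4)
                   = -1.5350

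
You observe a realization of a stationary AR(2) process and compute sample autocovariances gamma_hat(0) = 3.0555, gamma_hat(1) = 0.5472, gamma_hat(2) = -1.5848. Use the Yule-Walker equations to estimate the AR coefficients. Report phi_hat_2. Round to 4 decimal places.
\hat\phi_{2} = -0.5690

The Yule-Walker equations for an AR(p) process read, in matrix form,
  Gamma_p phi = r_p,   with   (Gamma_p)_{ij} = gamma(|i - j|),
                       (r_p)_i = gamma(i),   i,j = 1..p.
Substitute the sample gammas (Toeplitz matrix and right-hand side of size 2):
  Gamma_p = [[3.0555, 0.5472], [0.5472, 3.0555]]
  r_p     = [0.5472, -1.5848]
Written out:
  3.0555 phi_1 + 0.5472 phi_2 = 0.5472
  0.5472 phi_1 + 3.0555 phi_2 = -1.5848
Solve by Cramer's rule:
  det = gamma(0)^2 - gamma(1)^2 = (3.0555)^2 - (0.5472)^2 = 9.33608025 - 0.29942784 = 9.03665241
  phi_hat_1 = [gamma(1) gamma(0) - gamma(1) gamma(2)] / det = [(0.5472)(3.0555) - (0.5472)(-1.5848)] / 9.03665241 = 2.53917216 / 9.03665241 = 0.281
  phi_hat_2 = [gamma(0) gamma(2) - gamma(1)^2] / det = [(3.0555)(-1.5848) - (0.5472)^2] / 9.03665241 = -5.14178424 / 9.03665241 = -0.569
So phi_hat = [0.2810, -0.5690].
Therefore phi_hat_2 = -0.5690.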